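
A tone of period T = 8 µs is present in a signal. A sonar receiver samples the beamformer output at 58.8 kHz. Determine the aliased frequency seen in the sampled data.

T = 8 µs → f = 1/T = 125 kHz.
125 kHz mod fs = 7.4 kHz.
7.4 kHz ≤ fs/2 = 29.4 kHz, appears at 7.4 kHz.

7.4 kHz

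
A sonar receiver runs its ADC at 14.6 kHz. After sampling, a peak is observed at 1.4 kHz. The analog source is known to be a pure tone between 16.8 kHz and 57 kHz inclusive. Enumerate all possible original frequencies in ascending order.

27.8 kHz, 30.6 kHz, 42.4 kHz, 45.2 kHz, 57 kHz

Frequencies that alias to 1.4 kHz are k·fs ± 1.4 kHz for integer k ≥ 0.
k=0: 1.4 kHz.
k=1: 13.2 kHz, 16 kHz.
k=2: 27.8 kHz, 30.6 kHz.
k=3: 42.4 kHz, 45.2 kHz.
k=4: 57 kHz, 59.8 kHz.
k=5: 71.6 kHz, 74.4 kHz.
Within [16.8 kHz, 57 kHz]: 27.8 kHz, 30.6 kHz, 42.4 kHz, 45.2 kHz, 57 kHz.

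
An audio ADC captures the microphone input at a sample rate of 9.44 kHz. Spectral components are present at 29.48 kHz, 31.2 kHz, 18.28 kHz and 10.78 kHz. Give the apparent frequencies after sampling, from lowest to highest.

fs/2 = 4.72 kHz.
29.48 kHz mod fs = 1.16 kHz.
1.16 kHz ≤ fs/2 = 4.72 kHz, appears at 1.16 kHz.
31.2 kHz mod fs = 2.88 kHz.
2.88 kHz ≤ fs/2 = 4.72 kHz, appears at 2.88 kHz.
18.28 kHz mod fs = 8.84 kHz.
8.84 kHz > fs/2 = 4.72 kHz, folds to fs − 8.84 kHz = 0.6 kHz.
10.78 kHz mod fs = 1.34 kHz.
1.34 kHz ≤ fs/2 = 4.72 kHz, appears at 1.34 kHz.
Distinct values: {0.6 kHz, 1.16 kHz, 1.34 kHz, 2.88 kHz}.

0.6 kHz, 1.16 kHz, 1.34 kHz, 2.88 kHz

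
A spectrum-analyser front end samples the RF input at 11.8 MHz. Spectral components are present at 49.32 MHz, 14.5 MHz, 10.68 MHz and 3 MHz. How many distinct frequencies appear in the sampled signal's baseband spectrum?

4

fs/2 = 5.9 MHz.
49.32 MHz mod fs = 2.12 MHz.
2.12 MHz ≤ fs/2 = 5.9 MHz, appears at 2.12 MHz.
14.5 MHz mod fs = 2.7 MHz.
2.7 MHz ≤ fs/2 = 5.9 MHz, appears at 2.7 MHz.
10.68 MHz > fs/2 = 5.9 MHz, folds to fs − 10.68 MHz = 1.12 MHz.
3 MHz ≤ fs/2 = 5.9 MHz, passes unchanged.
Distinct values: {1.12 MHz, 2.12 MHz, 2.7 MHz, 3 MHz} → 4.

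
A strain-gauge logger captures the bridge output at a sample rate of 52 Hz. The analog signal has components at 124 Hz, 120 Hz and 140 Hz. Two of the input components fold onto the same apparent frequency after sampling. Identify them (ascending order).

fs/2 = 26 Hz.
124 Hz mod fs = 20 Hz.
20 Hz ≤ fs/2 = 26 Hz, appears at 20 Hz.
120 Hz mod fs = 16 Hz.
16 Hz ≤ fs/2 = 26 Hz, appears at 16 Hz.
140 Hz mod fs = 36 Hz.
36 Hz > fs/2 = 26 Hz, folds to fs − 36 Hz = 16 Hz.
120 Hz and 140 Hz both map to 16 Hz.

120 Hz, 140 Hz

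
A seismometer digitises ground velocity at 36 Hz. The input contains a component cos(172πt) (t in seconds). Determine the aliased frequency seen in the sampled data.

ω = 172π rad/s → f = ω/(2π) = 86 Hz.
86 Hz mod fs = 14 Hz.
14 Hz ≤ fs/2 = 18 Hz, appears at 14 Hz.

14 Hz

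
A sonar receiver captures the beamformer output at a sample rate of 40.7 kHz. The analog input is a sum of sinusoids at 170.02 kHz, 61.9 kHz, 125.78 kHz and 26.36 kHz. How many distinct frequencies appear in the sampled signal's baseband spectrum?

4

fs/2 = 20.35 kHz.
170.02 kHz mod fs = 7.22 kHz.
7.22 kHz ≤ fs/2 = 20.35 kHz, appears at 7.22 kHz.
61.9 kHz mod fs = 21.2 kHz.
21.2 kHz > fs/2 = 20.35 kHz, folds to fs − 21.2 kHz = 19.5 kHz.
125.78 kHz mod fs = 3.68 kHz.
3.68 kHz ≤ fs/2 = 20.35 kHz, appears at 3.68 kHz.
26.36 kHz > fs/2 = 20.35 kHz, folds to fs − 26.36 kHz = 14.34 kHz.
Distinct values: {3.68 kHz, 7.22 kHz, 14.34 kHz, 19.5 kHz} → 4.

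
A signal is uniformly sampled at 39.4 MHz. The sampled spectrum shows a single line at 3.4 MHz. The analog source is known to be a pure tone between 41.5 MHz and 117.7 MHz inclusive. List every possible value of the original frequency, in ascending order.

42.8 MHz, 75.4 MHz, 82.2 MHz, 114.8 MHz

Frequencies that alias to 3.4 MHz are k·fs ± 3.4 MHz for integer k ≥ 0.
k=0: 3.4 MHz.
k=1: 36 MHz, 42.8 MHz.
k=2: 75.4 MHz, 82.2 MHz.
k=3: 114.8 MHz, 121.6 MHz.
k=4: 154.2 MHz, 161 MHz.
Within [41.5 MHz, 117.7 MHz]: 42.8 MHz, 75.4 MHz, 82.2 MHz, 114.8 MHz.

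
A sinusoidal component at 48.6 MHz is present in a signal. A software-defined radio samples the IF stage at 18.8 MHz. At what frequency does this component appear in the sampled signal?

7.8 MHz

48.6 MHz mod fs = 11 MHz.
11 MHz > fs/2 = 9.4 MHz, folds to fs − 11 MHz = 7.8 MHz.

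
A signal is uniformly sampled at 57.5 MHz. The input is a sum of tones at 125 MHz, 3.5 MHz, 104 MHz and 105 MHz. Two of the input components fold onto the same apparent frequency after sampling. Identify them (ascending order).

fs/2 = 28.75 MHz.
125 MHz mod fs = 10 MHz.
10 MHz ≤ fs/2 = 28.75 MHz, appears at 10 MHz.
3.5 MHz ≤ fs/2 = 28.75 MHz, passes unchanged.
104 MHz mod fs = 46.5 MHz.
46.5 MHz > fs/2 = 28.75 MHz, folds to fs − 46.5 MHz = 11 MHz.
105 MHz mod fs = 47.5 MHz.
47.5 MHz > fs/2 = 28.75 MHz, folds to fs − 47.5 MHz = 10 MHz.
105 MHz and 125 MHz both map to 10 MHz.

105 MHz, 125 MHz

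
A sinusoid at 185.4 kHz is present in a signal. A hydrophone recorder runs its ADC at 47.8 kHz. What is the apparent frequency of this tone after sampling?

185.4 kHz mod fs = 42 kHz.
42 kHz > fs/2 = 23.9 kHz, folds to fs − 42 kHz = 5.8 kHz.

5.8 kHz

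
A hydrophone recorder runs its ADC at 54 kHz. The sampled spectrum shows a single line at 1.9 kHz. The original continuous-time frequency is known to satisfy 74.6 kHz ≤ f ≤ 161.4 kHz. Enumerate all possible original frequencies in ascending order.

106.1 kHz, 109.9 kHz, 160.1 kHz

Frequencies that alias to 1.9 kHz are k·fs ± 1.9 kHz for integer k ≥ 0.
k=0: 1.9 kHz.
k=1: 52.1 kHz, 55.9 kHz.
k=2: 106.1 kHz, 109.9 kHz.
k=3: 160.1 kHz, 163.9 kHz.
k=4: 214.1 kHz, 217.9 kHz.
Within [74.6 kHz, 161.4 kHz]: 106.1 kHz, 109.9 kHz, 160.1 kHz.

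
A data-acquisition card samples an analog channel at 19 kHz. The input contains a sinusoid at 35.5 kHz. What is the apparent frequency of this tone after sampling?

35.5 kHz mod fs = 16.5 kHz.
16.5 kHz > fs/2 = 9.5 kHz, folds to fs − 16.5 kHz = 2.5 kHz.

2.5 kHz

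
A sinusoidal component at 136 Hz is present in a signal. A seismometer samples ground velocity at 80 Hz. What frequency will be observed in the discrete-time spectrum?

136 Hz mod fs = 56 Hz.
56 Hz > fs/2 = 40 Hz, folds to fs − 56 Hz = 24 Hz.

24 Hz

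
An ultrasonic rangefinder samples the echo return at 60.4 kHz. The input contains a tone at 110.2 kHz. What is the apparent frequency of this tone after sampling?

10.6 kHz

110.2 kHz mod fs = 49.8 kHz.
49.8 kHz > fs/2 = 30.2 kHz, folds to fs − 49.8 kHz = 10.6 kHz.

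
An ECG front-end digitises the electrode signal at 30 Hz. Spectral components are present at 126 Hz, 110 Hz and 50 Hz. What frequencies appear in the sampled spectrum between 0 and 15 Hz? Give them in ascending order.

fs/2 = 15 Hz.
126 Hz mod fs = 6 Hz.
6 Hz ≤ fs/2 = 15 Hz, appears at 6 Hz.
110 Hz mod fs = 20 Hz.
20 Hz > fs/2 = 15 Hz, folds to fs − 20 Hz = 10 Hz.
50 Hz mod fs = 20 Hz.
20 Hz > fs/2 = 15 Hz, folds to fs − 20 Hz = 10 Hz.
Distinct values: {6 Hz, 10 Hz}.

6 Hz, 10 Hz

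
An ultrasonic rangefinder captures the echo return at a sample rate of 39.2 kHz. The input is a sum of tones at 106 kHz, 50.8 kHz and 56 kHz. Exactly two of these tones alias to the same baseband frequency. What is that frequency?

11.6 kHz

fs/2 = 19.6 kHz.
106 kHz mod fs = 27.6 kHz.
27.6 kHz > fs/2 = 19.6 kHz, folds to fs − 27.6 kHz = 11.6 kHz.
50.8 kHz mod fs = 11.6 kHz.
11.6 kHz ≤ fs/2 = 19.6 kHz, appears at 11.6 kHz.
56 kHz mod fs = 16.8 kHz.
16.8 kHz ≤ fs/2 = 19.6 kHz, appears at 16.8 kHz.
50.8 kHz and 106 kHz both map to 11.6 kHz.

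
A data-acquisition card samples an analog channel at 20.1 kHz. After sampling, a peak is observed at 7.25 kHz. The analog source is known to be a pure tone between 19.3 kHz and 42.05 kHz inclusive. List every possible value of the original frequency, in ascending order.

Frequencies that alias to 7.25 kHz are k·fs ± 7.25 kHz for integer k ≥ 0.
k=0: 7.25 kHz.
k=1: 12.85 kHz, 27.35 kHz.
k=2: 32.95 kHz, 47.45 kHz.
k=3: 53.05 kHz, 67.55 kHz.
Within [19.3 kHz, 42.05 kHz]: 27.35 kHz, 32.95 kHz.

27.35 kHz, 32.95 kHz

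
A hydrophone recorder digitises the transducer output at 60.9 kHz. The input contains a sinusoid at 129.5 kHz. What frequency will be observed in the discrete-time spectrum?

7.7 kHz

129.5 kHz mod fs = 7.7 kHz.
7.7 kHz ≤ fs/2 = 30.45 kHz, appears at 7.7 kHz.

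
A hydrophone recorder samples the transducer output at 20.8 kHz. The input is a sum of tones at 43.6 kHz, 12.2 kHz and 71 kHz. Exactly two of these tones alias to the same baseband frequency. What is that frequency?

8.6 kHz

fs/2 = 10.4 kHz.
43.6 kHz mod fs = 2 kHz.
2 kHz ≤ fs/2 = 10.4 kHz, appears at 2 kHz.
12.2 kHz > fs/2 = 10.4 kHz, folds to fs − 12.2 kHz = 8.6 kHz.
71 kHz mod fs = 8.6 kHz.
8.6 kHz ≤ fs/2 = 10.4 kHz, appears at 8.6 kHz.
12.2 kHz and 71 kHz both map to 8.6 kHz.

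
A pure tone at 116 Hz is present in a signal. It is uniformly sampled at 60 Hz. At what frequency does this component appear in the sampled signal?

4 Hz

116 Hz mod fs = 56 Hz.
56 Hz > fs/2 = 30 Hz, folds to fs − 56 Hz = 4 Hz.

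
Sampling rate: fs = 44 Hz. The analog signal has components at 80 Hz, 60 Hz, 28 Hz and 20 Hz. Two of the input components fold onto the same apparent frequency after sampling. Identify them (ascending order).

28 Hz, 60 Hz

fs/2 = 22 Hz.
80 Hz mod fs = 36 Hz.
36 Hz > fs/2 = 22 Hz, folds to fs − 36 Hz = 8 Hz.
60 Hz mod fs = 16 Hz.
16 Hz ≤ fs/2 = 22 Hz, appears at 16 Hz.
28 Hz > fs/2 = 22 Hz, folds to fs − 28 Hz = 16 Hz.
20 Hz ≤ fs/2 = 22 Hz, passes unchanged.
28 Hz and 60 Hz both map to 16 Hz.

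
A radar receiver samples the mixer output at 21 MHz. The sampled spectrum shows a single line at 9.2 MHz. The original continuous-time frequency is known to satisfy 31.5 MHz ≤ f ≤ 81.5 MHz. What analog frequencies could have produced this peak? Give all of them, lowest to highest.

32.8 MHz, 51.2 MHz, 53.8 MHz, 72.2 MHz, 74.8 MHz

Frequencies that alias to 9.2 MHz are k·fs ± 9.2 MHz for integer k ≥ 0.
k=0: 9.2 MHz.
k=1: 11.8 MHz, 30.2 MHz.
k=2: 32.8 MHz, 51.2 MHz.
k=3: 53.8 MHz, 72.2 MHz.
k=4: 74.8 MHz, 93.2 MHz.
k=5: 95.8 MHz, 114.2 MHz.
Within [31.5 MHz, 81.5 MHz]: 32.8 MHz, 51.2 MHz, 53.8 MHz, 72.2 MHz, 74.8 MHz.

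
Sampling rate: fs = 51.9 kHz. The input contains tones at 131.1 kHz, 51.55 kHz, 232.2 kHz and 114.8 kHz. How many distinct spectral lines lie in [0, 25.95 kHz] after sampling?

3

fs/2 = 25.95 kHz.
131.1 kHz mod fs = 27.3 kHz.
27.3 kHz > fs/2 = 25.95 kHz, folds to fs − 27.3 kHz = 24.6 kHz.
51.55 kHz > fs/2 = 25.95 kHz, folds to fs − 51.55 kHz = 0.35 kHz.
232.2 kHz mod fs = 24.6 kHz.
24.6 kHz ≤ fs/2 = 25.95 kHz, appears at 24.6 kHz.
114.8 kHz mod fs = 11 kHz.
11 kHz ≤ fs/2 = 25.95 kHz, appears at 11 kHz.
Distinct values: {0.35 kHz, 11 kHz, 24.6 kHz} → 3.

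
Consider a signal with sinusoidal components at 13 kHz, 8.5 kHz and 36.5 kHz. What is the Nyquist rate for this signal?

Highest-frequency component: 36.5 kHz.
Nyquist rate = 2 × 36.5 kHz = 73 kHz.

73 kHz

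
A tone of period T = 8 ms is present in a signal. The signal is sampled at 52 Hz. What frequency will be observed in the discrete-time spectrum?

T = 8 ms → f = 1/T = 125 Hz.
125 Hz mod fs = 21 Hz.
21 Hz ≤ fs/2 = 26 Hz, appears at 21 Hz.

21 Hz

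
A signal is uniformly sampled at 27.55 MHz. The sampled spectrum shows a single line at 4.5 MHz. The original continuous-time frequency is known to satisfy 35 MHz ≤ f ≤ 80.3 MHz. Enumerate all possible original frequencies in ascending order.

50.6 MHz, 59.6 MHz, 78.15 MHz

Frequencies that alias to 4.5 MHz are k·fs ± 4.5 MHz for integer k ≥ 0.
k=0: 4.5 MHz.
k=1: 23.05 MHz, 32.05 MHz.
k=2: 50.6 MHz, 59.6 MHz.
k=3: 78.15 MHz, 87.15 MHz.
k=4: 105.7 MHz, 114.7 MHz.
Within [35 MHz, 80.3 MHz]: 50.6 MHz, 59.6 MHz, 78.15 MHz.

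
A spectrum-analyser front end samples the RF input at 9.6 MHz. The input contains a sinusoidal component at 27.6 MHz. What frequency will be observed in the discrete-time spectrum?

1.2 MHz

27.6 MHz mod fs = 8.4 MHz.
8.4 MHz > fs/2 = 4.8 MHz, folds to fs − 8.4 MHz = 1.2 MHz.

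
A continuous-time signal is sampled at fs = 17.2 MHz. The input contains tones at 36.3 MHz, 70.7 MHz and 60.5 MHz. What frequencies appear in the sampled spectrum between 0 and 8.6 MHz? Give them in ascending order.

fs/2 = 8.6 MHz.
36.3 MHz mod fs = 1.9 MHz.
1.9 MHz ≤ fs/2 = 8.6 MHz, appears at 1.9 MHz.
70.7 MHz mod fs = 1.9 MHz.
1.9 MHz ≤ fs/2 = 8.6 MHz, appears at 1.9 MHz.
60.5 MHz mod fs = 8.9 MHz.
8.9 MHz > fs/2 = 8.6 MHz, folds to fs − 8.9 MHz = 8.3 MHz.
Distinct values: {1.9 MHz, 8.3 MHz}.

1.9 MHz, 8.3 MHz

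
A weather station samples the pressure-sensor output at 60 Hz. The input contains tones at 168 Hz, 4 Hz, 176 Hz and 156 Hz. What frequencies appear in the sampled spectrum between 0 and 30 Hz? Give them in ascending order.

4 Hz, 12 Hz, 24 Hz

fs/2 = 30 Hz.
168 Hz mod fs = 48 Hz.
48 Hz > fs/2 = 30 Hz, folds to fs − 48 Hz = 12 Hz.
4 Hz ≤ fs/2 = 30 Hz, passes unchanged.
176 Hz mod fs = 56 Hz.
56 Hz > fs/2 = 30 Hz, folds to fs − 56 Hz = 4 Hz.
156 Hz mod fs = 36 Hz.
36 Hz > fs/2 = 30 Hz, folds to fs − 36 Hz = 24 Hz.
Distinct values: {4 Hz, 12 Hz, 24 Hz}.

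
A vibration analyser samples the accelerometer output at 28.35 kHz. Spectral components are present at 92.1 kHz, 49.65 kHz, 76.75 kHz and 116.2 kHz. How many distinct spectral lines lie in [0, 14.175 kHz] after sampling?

fs/2 = 14.175 kHz.
92.1 kHz mod fs = 7.05 kHz.
7.05 kHz ≤ fs/2 = 14.175 kHz, appears at 7.05 kHz.
49.65 kHz mod fs = 21.3 kHz.
21.3 kHz > fs/2 = 14.175 kHz, folds to fs − 21.3 kHz = 7.05 kHz.
76.75 kHz mod fs = 20.05 kHz.
20.05 kHz > fs/2 = 14.175 kHz, folds to fs − 20.05 kHz = 8.3 kHz.
116.2 kHz mod fs = 2.8 kHz.
2.8 kHz ≤ fs/2 = 14.175 kHz, appears at 2.8 kHz.
Distinct values: {2.8 kHz, 7.05 kHz, 8.3 kHz} → 3.

3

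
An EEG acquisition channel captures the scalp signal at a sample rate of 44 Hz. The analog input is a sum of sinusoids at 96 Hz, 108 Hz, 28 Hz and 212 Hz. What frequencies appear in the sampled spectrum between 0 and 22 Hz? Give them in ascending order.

fs/2 = 22 Hz.
96 Hz mod fs = 8 Hz.
8 Hz ≤ fs/2 = 22 Hz, appears at 8 Hz.
108 Hz mod fs = 20 Hz.
20 Hz ≤ fs/2 = 22 Hz, appears at 20 Hz.
28 Hz > fs/2 = 22 Hz, folds to fs − 28 Hz = 16 Hz.
212 Hz mod fs = 36 Hz.
36 Hz > fs/2 = 22 Hz, folds to fs − 36 Hz = 8 Hz.
Distinct values: {8 Hz, 16 Hz, 20 Hz}.

8 Hz, 16 Hz, 20 Hz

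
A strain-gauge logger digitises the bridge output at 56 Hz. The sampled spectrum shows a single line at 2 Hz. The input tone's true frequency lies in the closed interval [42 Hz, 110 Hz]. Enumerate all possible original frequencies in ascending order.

Frequencies that alias to 2 Hz are k·fs ± 2 Hz for integer k ≥ 0.
k=0: 2 Hz.
k=1: 54 Hz, 58 Hz.
k=2: 110 Hz, 114 Hz.
k=3: 166 Hz, 170 Hz.
Within [42 Hz, 110 Hz]: 54 Hz, 58 Hz, 110 Hz.

54 Hz, 58 Hz, 110 Hz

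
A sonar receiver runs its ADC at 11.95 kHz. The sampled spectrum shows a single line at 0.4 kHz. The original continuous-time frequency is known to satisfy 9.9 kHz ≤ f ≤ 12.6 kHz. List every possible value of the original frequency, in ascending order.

11.55 kHz, 12.35 kHz

Frequencies that alias to 0.4 kHz are k·fs ± 0.4 kHz for integer k ≥ 0.
k=0: 0.4 kHz.
k=1: 11.55 kHz, 12.35 kHz.
k=2: 23.5 kHz, 24.3 kHz.
Within [9.9 kHz, 12.6 kHz]: 11.55 kHz, 12.35 kHz.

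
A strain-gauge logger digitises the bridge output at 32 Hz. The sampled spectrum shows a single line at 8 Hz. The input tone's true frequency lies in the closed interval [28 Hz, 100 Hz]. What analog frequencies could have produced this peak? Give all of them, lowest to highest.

40 Hz, 56 Hz, 72 Hz, 88 Hz

Frequencies that alias to 8 Hz are k·fs ± 8 Hz for integer k ≥ 0.
k=0: 8 Hz.
k=1: 24 Hz, 40 Hz.
k=2: 56 Hz, 72 Hz.
k=3: 88 Hz, 104 Hz.
k=4: 120 Hz, 136 Hz.
Within [28 Hz, 100 Hz]: 40 Hz, 56 Hz, 72 Hz, 88 Hz.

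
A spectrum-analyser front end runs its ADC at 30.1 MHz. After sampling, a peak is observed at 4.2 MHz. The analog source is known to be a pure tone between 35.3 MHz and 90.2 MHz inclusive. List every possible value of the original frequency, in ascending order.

Frequencies that alias to 4.2 MHz are k·fs ± 4.2 MHz for integer k ≥ 0.
k=0: 4.2 MHz.
k=1: 25.9 MHz, 34.3 MHz.
k=2: 56 MHz, 64.4 MHz.
k=3: 86.1 MHz, 94.5 MHz.
k=4: 116.2 MHz, 124.6 MHz.
Within [35.3 MHz, 90.2 MHz]: 56 MHz, 64.4 MHz, 86.1 MHz.

56 MHz, 64.4 MHz, 86.1 MHz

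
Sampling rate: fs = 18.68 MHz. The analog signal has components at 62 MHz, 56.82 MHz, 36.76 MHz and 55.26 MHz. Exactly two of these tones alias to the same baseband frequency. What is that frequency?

fs/2 = 9.34 MHz.
62 MHz mod fs = 5.96 MHz.
5.96 MHz ≤ fs/2 = 9.34 MHz, appears at 5.96 MHz.
56.82 MHz mod fs = 0.78 MHz.
0.78 MHz ≤ fs/2 = 9.34 MHz, appears at 0.78 MHz.
36.76 MHz mod fs = 18.08 MHz.
18.08 MHz > fs/2 = 9.34 MHz, folds to fs − 18.08 MHz = 0.6 MHz.
55.26 MHz mod fs = 17.9 MHz.
17.9 MHz > fs/2 = 9.34 MHz, folds to fs − 17.9 MHz = 0.78 MHz.
55.26 MHz and 56.82 MHz both map to 0.78 MHz.

0.78 MHz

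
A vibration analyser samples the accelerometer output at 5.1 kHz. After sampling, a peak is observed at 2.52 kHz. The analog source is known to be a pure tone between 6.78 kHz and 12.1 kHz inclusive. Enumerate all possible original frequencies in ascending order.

7.62 kHz, 7.68 kHz

Frequencies that alias to 2.52 kHz are k·fs ± 2.52 kHz for integer k ≥ 0.
k=0: 2.52 kHz.
k=1: 2.58 kHz, 7.62 kHz.
k=2: 7.68 kHz, 12.72 kHz.
k=3: 12.78 kHz, 17.82 kHz.
Within [6.78 kHz, 12.1 kHz]: 7.62 kHz, 7.68 kHz.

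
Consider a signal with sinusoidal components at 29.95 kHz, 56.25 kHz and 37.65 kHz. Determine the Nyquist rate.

112.5 kHz

Highest-frequency component: 56.25 kHz.
Nyquist rate = 2 × 56.25 kHz = 112.5 kHz.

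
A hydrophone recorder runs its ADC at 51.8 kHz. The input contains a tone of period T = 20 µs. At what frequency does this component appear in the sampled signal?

T = 20 µs → f = 1/T = 50 kHz.
50 kHz > fs/2 = 25.9 kHz, folds to fs − 50 kHz = 1.8 kHz.

1.8 kHz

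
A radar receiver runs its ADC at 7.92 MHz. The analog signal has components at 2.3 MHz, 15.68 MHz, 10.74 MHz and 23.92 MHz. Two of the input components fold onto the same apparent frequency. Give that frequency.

fs/2 = 3.96 MHz.
2.3 MHz ≤ fs/2 = 3.96 MHz, passes unchanged.
15.68 MHz mod fs = 7.76 MHz.
7.76 MHz > fs/2 = 3.96 MHz, folds to fs − 7.76 MHz = 0.16 MHz.
10.74 MHz mod fs = 2.82 MHz.
2.82 MHz ≤ fs/2 = 3.96 MHz, appears at 2.82 MHz.
23.92 MHz mod fs = 0.16 MHz.
0.16 MHz ≤ fs/2 = 3.96 MHz, appears at 0.16 MHz.
15.68 MHz and 23.92 MHz both map to 0.16 MHz.

0.16 MHz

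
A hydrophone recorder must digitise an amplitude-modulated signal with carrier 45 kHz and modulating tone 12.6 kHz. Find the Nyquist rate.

AM sidebands sit at fc ± fm = 32.4 kHz and 57.6 kHz.
Highest-frequency component: 57.6 kHz.
Nyquist rate = 2 × 57.6 kHz = 115.2 kHz.

115.2 kHz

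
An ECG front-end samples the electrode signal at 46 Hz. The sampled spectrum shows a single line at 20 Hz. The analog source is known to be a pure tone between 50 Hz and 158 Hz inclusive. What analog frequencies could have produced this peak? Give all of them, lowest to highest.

Frequencies that alias to 20 Hz are k·fs ± 20 Hz for integer k ≥ 0.
k=0: 20 Hz.
k=1: 26 Hz, 66 Hz.
k=2: 72 Hz, 112 Hz.
k=3: 118 Hz, 158 Hz.
k=4: 164 Hz, 204 Hz.
Within [50 Hz, 158 Hz]: 66 Hz, 72 Hz, 112 Hz, 118 Hz, 158 Hz.

66 Hz, 72 Hz, 112 Hz, 118 Hz, 158 Hz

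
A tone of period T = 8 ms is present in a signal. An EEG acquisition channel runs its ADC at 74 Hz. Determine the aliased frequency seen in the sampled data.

23 Hz

T = 8 ms → f = 1/T = 125 Hz.
125 Hz mod fs = 51 Hz.
51 Hz > fs/2 = 37 Hz, folds to fs − 51 Hz = 23 Hz.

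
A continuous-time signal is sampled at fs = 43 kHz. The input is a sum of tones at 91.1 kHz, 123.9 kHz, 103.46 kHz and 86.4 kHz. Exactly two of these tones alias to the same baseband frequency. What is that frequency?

5.1 kHz

fs/2 = 21.5 kHz.
91.1 kHz mod fs = 5.1 kHz.
5.1 kHz ≤ fs/2 = 21.5 kHz, appears at 5.1 kHz.
123.9 kHz mod fs = 37.9 kHz.
37.9 kHz > fs/2 = 21.5 kHz, folds to fs − 37.9 kHz = 5.1 kHz.
103.46 kHz mod fs = 17.46 kHz.
17.46 kHz ≤ fs/2 = 21.5 kHz, appears at 17.46 kHz.
86.4 kHz mod fs = 0.4 kHz.
0.4 kHz ≤ fs/2 = 21.5 kHz, appears at 0.4 kHz.
91.1 kHz and 123.9 kHz both map to 5.1 kHz.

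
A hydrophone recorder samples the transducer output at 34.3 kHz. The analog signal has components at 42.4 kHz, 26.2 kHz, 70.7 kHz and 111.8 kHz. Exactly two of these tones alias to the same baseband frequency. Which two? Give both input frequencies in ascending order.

fs/2 = 17.15 kHz.
42.4 kHz mod fs = 8.1 kHz.
8.1 kHz ≤ fs/2 = 17.15 kHz, appears at 8.1 kHz.
26.2 kHz > fs/2 = 17.15 kHz, folds to fs − 26.2 kHz = 8.1 kHz.
70.7 kHz mod fs = 2.1 kHz.
2.1 kHz ≤ fs/2 = 17.15 kHz, appears at 2.1 kHz.
111.8 kHz mod fs = 8.9 kHz.
8.9 kHz ≤ fs/2 = 17.15 kHz, appears at 8.9 kHz.
26.2 kHz and 42.4 kHz both map to 8.1 kHz.

26.2 kHz, 42.4 kHz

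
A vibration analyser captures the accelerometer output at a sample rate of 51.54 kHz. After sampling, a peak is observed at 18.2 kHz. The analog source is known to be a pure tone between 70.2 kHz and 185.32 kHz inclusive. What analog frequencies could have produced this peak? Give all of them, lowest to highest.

Frequencies that alias to 18.2 kHz are k·fs ± 18.2 kHz for integer k ≥ 0.
k=0: 18.2 kHz.
k=1: 33.34 kHz, 69.74 kHz.
k=2: 84.88 kHz, 121.28 kHz.
k=3: 136.42 kHz, 172.82 kHz.
k=4: 187.96 kHz, 224.36 kHz.
Within [70.2 kHz, 185.32 kHz]: 84.88 kHz, 121.28 kHz, 136.42 kHz, 172.82 kHz.

84.88 kHz, 121.28 kHz, 136.42 kHz, 172.82 kHz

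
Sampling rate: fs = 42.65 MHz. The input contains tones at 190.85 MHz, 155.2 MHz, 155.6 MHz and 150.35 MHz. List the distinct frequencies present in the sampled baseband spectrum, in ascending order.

fs/2 = 21.325 MHz.
190.85 MHz mod fs = 20.25 MHz.
20.25 MHz ≤ fs/2 = 21.325 MHz, appears at 20.25 MHz.
155.2 MHz mod fs = 27.25 MHz.
27.25 MHz > fs/2 = 21.325 MHz, folds to fs − 27.25 MHz = 15.4 MHz.
155.6 MHz mod fs = 27.65 MHz.
27.65 MHz > fs/2 = 21.325 MHz, folds to fs − 27.65 MHz = 15 MHz.
150.35 MHz mod fs = 22.4 MHz.
22.4 MHz > fs/2 = 21.325 MHz, folds to fs − 22.4 MHz = 20.25 MHz.
Distinct values: {15 MHz, 15.4 MHz, 20.25 MHz}.

15 MHz, 15.4 MHz, 20.25 MHz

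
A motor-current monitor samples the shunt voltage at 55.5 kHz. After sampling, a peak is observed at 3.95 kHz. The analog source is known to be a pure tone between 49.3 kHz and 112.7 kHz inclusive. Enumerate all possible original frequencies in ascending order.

51.55 kHz, 59.45 kHz, 107.05 kHz

Frequencies that alias to 3.95 kHz are k·fs ± 3.95 kHz for integer k ≥ 0.
k=0: 3.95 kHz.
k=1: 51.55 kHz, 59.45 kHz.
k=2: 107.05 kHz, 114.95 kHz.
k=3: 162.55 kHz, 170.45 kHz.
Within [49.3 kHz, 112.7 kHz]: 51.55 kHz, 59.45 kHz, 107.05 kHz.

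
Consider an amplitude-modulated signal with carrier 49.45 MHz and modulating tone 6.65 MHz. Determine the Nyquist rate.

AM sidebands sit at fc ± fm = 42.8 MHz and 56.1 MHz.
Highest-frequency component: 56.1 MHz.
Nyquist rate = 2 × 56.1 MHz = 112.2 MHz.

112.2 MHz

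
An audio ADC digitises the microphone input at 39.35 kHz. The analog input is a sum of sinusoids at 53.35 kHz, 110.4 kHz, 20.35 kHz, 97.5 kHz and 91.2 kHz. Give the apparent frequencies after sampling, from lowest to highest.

7.65 kHz, 12.5 kHz, 14 kHz, 18.8 kHz, 19 kHz

fs/2 = 19.675 kHz.
53.35 kHz mod fs = 14 kHz.
14 kHz ≤ fs/2 = 19.675 kHz, appears at 14 kHz.
110.4 kHz mod fs = 31.7 kHz.
31.7 kHz > fs/2 = 19.675 kHz, folds to fs − 31.7 kHz = 7.65 kHz.
20.35 kHz > fs/2 = 19.675 kHz, folds to fs − 20.35 kHz = 19 kHz.
97.5 kHz mod fs = 18.8 kHz.
18.8 kHz ≤ fs/2 = 19.675 kHz, appears at 18.8 kHz.
91.2 kHz mod fs = 12.5 kHz.
12.5 kHz ≤ fs/2 = 19.675 kHz, appears at 12.5 kHz.
Distinct values: {7.65 kHz, 12.5 kHz, 14 kHz, 18.8 kHz, 19 kHz}.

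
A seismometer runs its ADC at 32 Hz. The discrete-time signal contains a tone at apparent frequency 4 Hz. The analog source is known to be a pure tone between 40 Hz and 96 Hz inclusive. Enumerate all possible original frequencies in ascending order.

60 Hz, 68 Hz, 92 Hz

Frequencies that alias to 4 Hz are k·fs ± 4 Hz for integer k ≥ 0.
k=0: 4 Hz.
k=1: 28 Hz, 36 Hz.
k=2: 60 Hz, 68 Hz.
k=3: 92 Hz, 100 Hz.
k=4: 124 Hz, 132 Hz.
Within [40 Hz, 96 Hz]: 60 Hz, 68 Hz, 92 Hz.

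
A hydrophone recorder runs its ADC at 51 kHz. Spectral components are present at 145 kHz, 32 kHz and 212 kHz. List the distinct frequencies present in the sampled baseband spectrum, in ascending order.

8 kHz, 19 kHz

fs/2 = 25.5 kHz.
145 kHz mod fs = 43 kHz.
43 kHz > fs/2 = 25.5 kHz, folds to fs − 43 kHz = 8 kHz.
32 kHz > fs/2 = 25.5 kHz, folds to fs − 32 kHz = 19 kHz.
212 kHz mod fs = 8 kHz.
8 kHz ≤ fs/2 = 25.5 kHz, appears at 8 kHz.
Distinct values: {8 kHz, 19 kHz}.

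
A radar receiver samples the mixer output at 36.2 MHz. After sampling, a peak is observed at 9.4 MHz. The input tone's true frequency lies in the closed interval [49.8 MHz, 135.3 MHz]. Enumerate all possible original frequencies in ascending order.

Frequencies that alias to 9.4 MHz are k·fs ± 9.4 MHz for integer k ≥ 0.
k=0: 9.4 MHz.
k=1: 26.8 MHz, 45.6 MHz.
k=2: 63 MHz, 81.8 MHz.
k=3: 99.2 MHz, 118 MHz.
k=4: 135.4 MHz, 154.2 MHz.
Within [49.8 MHz, 135.3 MHz]: 63 MHz, 81.8 MHz, 99.2 MHz, 118 MHz.

63 MHz, 81.8 MHz, 99.2 MHz, 118 MHz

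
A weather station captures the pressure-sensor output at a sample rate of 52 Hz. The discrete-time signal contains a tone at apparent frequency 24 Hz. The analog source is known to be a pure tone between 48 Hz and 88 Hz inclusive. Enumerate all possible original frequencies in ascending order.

Frequencies that alias to 24 Hz are k·fs ± 24 Hz for integer k ≥ 0.
k=0: 24 Hz.
k=1: 28 Hz, 76 Hz.
k=2: 80 Hz, 128 Hz.
k=3: 132 Hz, 180 Hz.
Within [48 Hz, 88 Hz]: 76 Hz, 80 Hz.

76 Hz, 80 Hz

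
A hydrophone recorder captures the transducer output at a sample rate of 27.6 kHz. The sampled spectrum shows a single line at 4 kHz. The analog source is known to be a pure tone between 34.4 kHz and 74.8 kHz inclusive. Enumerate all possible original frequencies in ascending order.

Frequencies that alias to 4 kHz are k·fs ± 4 kHz for integer k ≥ 0.
k=0: 4 kHz.
k=1: 23.6 kHz, 31.6 kHz.
k=2: 51.2 kHz, 59.2 kHz.
k=3: 78.8 kHz, 86.8 kHz.
Within [34.4 kHz, 74.8 kHz]: 51.2 kHz, 59.2 kHz.

51.2 kHz, 59.2 kHz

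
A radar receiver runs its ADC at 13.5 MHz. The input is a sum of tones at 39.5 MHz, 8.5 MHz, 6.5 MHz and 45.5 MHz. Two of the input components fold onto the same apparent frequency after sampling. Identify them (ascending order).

8.5 MHz, 45.5 MHz

fs/2 = 6.75 MHz.
39.5 MHz mod fs = 12.5 MHz.
12.5 MHz > fs/2 = 6.75 MHz, folds to fs − 12.5 MHz = 1 MHz.
8.5 MHz > fs/2 = 6.75 MHz, folds to fs − 8.5 MHz = 5 MHz.
6.5 MHz ≤ fs/2 = 6.75 MHz, passes unchanged.
45.5 MHz mod fs = 5 MHz.
5 MHz ≤ fs/2 = 6.75 MHz, appears at 5 MHz.
8.5 MHz and 45.5 MHz both map to 5 MHz.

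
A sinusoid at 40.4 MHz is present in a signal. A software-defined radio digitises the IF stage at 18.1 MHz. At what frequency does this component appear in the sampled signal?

40.4 MHz mod fs = 4.2 MHz.
4.2 MHz ≤ fs/2 = 9.05 MHz, appears at 4.2 MHz.

4.2 MHz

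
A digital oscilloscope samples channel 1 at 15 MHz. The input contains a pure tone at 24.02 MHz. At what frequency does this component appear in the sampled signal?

5.98 MHz

24.02 MHz mod fs = 9.02 MHz.
9.02 MHz > fs/2 = 7.5 MHz, folds to fs − 9.02 MHz = 5.98 MHz.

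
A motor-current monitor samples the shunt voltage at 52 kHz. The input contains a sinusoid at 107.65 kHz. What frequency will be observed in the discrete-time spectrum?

107.65 kHz mod fs = 3.65 kHz.
3.65 kHz ≤ fs/2 = 26 kHz, appears at 3.65 kHz.

3.65 kHz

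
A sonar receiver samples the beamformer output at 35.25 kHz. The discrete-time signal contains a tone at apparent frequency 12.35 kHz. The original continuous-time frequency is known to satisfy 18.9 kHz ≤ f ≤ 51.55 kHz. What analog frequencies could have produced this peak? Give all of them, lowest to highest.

22.9 kHz, 47.6 kHz

Frequencies that alias to 12.35 kHz are k·fs ± 12.35 kHz for integer k ≥ 0.
k=0: 12.35 kHz.
k=1: 22.9 kHz, 47.6 kHz.
k=2: 58.15 kHz, 82.85 kHz.
Within [18.9 kHz, 51.55 kHz]: 22.9 kHz, 47.6 kHz.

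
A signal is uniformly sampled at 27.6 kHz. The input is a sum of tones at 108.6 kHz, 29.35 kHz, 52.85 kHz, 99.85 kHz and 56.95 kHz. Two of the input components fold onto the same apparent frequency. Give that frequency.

fs/2 = 13.8 kHz.
108.6 kHz mod fs = 25.8 kHz.
25.8 kHz > fs/2 = 13.8 kHz, folds to fs − 25.8 kHz = 1.8 kHz.
29.35 kHz mod fs = 1.75 kHz.
1.75 kHz ≤ fs/2 = 13.8 kHz, appears at 1.75 kHz.
52.85 kHz mod fs = 25.25 kHz.
25.25 kHz > fs/2 = 13.8 kHz, folds to fs − 25.25 kHz = 2.35 kHz.
99.85 kHz mod fs = 17.05 kHz.
17.05 kHz > fs/2 = 13.8 kHz, folds to fs − 17.05 kHz = 10.55 kHz.
56.95 kHz mod fs = 1.75 kHz.
1.75 kHz ≤ fs/2 = 13.8 kHz, appears at 1.75 kHz.
29.35 kHz and 56.95 kHz both map to 1.75 kHz.

1.75 kHz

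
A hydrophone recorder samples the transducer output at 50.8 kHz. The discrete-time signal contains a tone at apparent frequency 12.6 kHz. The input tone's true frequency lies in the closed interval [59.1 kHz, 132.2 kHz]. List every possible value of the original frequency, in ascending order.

63.4 kHz, 89 kHz, 114.2 kHz

Frequencies that alias to 12.6 kHz are k·fs ± 12.6 kHz for integer k ≥ 0.
k=0: 12.6 kHz.
k=1: 38.2 kHz, 63.4 kHz.
k=2: 89 kHz, 114.2 kHz.
k=3: 139.8 kHz, 165 kHz.
Within [59.1 kHz, 132.2 kHz]: 63.4 kHz, 89 kHz, 114.2 kHz.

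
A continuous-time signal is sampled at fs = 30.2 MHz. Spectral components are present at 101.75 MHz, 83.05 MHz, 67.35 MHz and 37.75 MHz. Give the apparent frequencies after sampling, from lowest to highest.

fs/2 = 15.1 MHz.
101.75 MHz mod fs = 11.15 MHz.
11.15 MHz ≤ fs/2 = 15.1 MHz, appears at 11.15 MHz.
83.05 MHz mod fs = 22.65 MHz.
22.65 MHz > fs/2 = 15.1 MHz, folds to fs − 22.65 MHz = 7.55 MHz.
67.35 MHz mod fs = 6.95 MHz.
6.95 MHz ≤ fs/2 = 15.1 MHz, appears at 6.95 MHz.
37.75 MHz mod fs = 7.55 MHz.
7.55 MHz ≤ fs/2 = 15.1 MHz, appears at 7.55 MHz.
Distinct values: {6.95 MHz, 7.55 MHz, 11.15 MHz}.

6.95 MHz, 7.55 MHz, 11.15 MHz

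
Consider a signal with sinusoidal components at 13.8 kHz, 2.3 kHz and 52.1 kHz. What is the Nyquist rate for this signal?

Highest-frequency component: 52.1 kHz.
Nyquist rate = 2 × 52.1 kHz = 104.2 kHz.

104.2 kHz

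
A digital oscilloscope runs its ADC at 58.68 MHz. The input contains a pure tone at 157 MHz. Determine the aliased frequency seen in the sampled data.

157 MHz mod fs = 39.64 MHz.
39.64 MHz > fs/2 = 29.34 MHz, folds to fs − 39.64 MHz = 19.04 MHz.

19.04 MHz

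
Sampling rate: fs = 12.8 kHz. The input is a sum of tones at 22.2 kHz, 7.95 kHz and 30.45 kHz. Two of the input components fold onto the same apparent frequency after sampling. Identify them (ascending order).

fs/2 = 6.4 kHz.
22.2 kHz mod fs = 9.4 kHz.
9.4 kHz > fs/2 = 6.4 kHz, folds to fs − 9.4 kHz = 3.4 kHz.
7.95 kHz > fs/2 = 6.4 kHz, folds to fs − 7.95 kHz = 4.85 kHz.
30.45 kHz mod fs = 4.85 kHz.
4.85 kHz ≤ fs/2 = 6.4 kHz, appears at 4.85 kHz.
7.95 kHz and 30.45 kHz both map to 4.85 kHz.

7.95 kHz, 30.45 kHz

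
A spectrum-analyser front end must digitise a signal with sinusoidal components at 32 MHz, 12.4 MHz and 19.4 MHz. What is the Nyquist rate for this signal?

64 MHz

Highest-frequency component: 32 MHz.
Nyquist rate = 2 × 32 MHz = 64 MHz.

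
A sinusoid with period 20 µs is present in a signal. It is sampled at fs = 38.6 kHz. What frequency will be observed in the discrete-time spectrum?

T = 20 µs → f = 1/T = 50 kHz.
50 kHz mod fs = 11.4 kHz.
11.4 kHz ≤ fs/2 = 19.3 kHz, appears at 11.4 kHz.

11.4 kHz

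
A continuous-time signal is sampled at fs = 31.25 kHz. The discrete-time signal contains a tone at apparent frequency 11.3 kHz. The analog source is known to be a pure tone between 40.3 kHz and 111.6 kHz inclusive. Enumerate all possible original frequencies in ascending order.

42.55 kHz, 51.2 kHz, 73.8 kHz, 82.45 kHz, 105.05 kHz

Frequencies that alias to 11.3 kHz are k·fs ± 11.3 kHz for integer k ≥ 0.
k=0: 11.3 kHz.
k=1: 19.95 kHz, 42.55 kHz.
k=2: 51.2 kHz, 73.8 kHz.
k=3: 82.45 kHz, 105.05 kHz.
k=4: 113.7 kHz, 136.3 kHz.
Within [40.3 kHz, 111.6 kHz]: 42.55 kHz, 51.2 kHz, 73.8 kHz, 82.45 kHz, 105.05 kHz.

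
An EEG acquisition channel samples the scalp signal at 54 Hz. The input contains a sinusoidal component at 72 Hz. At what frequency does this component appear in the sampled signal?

18 Hz

72 Hz mod fs = 18 Hz.
18 Hz ≤ fs/2 = 27 Hz, appears at 18 Hz.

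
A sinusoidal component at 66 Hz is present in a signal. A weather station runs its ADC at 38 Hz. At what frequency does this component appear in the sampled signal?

10 Hz

66 Hz mod fs = 28 Hz.
28 Hz > fs/2 = 19 Hz, folds to fs − 28 Hz = 10 Hz.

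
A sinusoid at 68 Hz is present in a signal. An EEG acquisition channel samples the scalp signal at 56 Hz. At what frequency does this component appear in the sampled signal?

12 Hz

68 Hz mod fs = 12 Hz.
12 Hz ≤ fs/2 = 28 Hz, appears at 12 Hz.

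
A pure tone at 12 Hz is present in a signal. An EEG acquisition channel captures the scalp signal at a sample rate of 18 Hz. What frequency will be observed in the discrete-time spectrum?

6 Hz

12 Hz > fs/2 = 9 Hz, folds to fs − 12 Hz = 6 Hz.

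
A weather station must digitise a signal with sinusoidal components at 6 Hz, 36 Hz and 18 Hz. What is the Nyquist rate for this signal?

72 Hz

Highest-frequency component: 36 Hz.
Nyquist rate = 2 × 36 Hz = 72 Hz.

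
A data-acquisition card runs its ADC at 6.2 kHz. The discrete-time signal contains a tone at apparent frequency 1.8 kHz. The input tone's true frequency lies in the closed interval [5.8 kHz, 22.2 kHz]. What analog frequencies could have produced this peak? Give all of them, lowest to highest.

8 kHz, 10.6 kHz, 14.2 kHz, 16.8 kHz, 20.4 kHz

Frequencies that alias to 1.8 kHz are k·fs ± 1.8 kHz for integer k ≥ 0.
k=0: 1.8 kHz.
k=1: 4.4 kHz, 8 kHz.
k=2: 10.6 kHz, 14.2 kHz.
k=3: 16.8 kHz, 20.4 kHz.
k=4: 23 kHz, 26.6 kHz.
Within [5.8 kHz, 22.2 kHz]: 8 kHz, 10.6 kHz, 14.2 kHz, 16.8 kHz, 20.4 kHz.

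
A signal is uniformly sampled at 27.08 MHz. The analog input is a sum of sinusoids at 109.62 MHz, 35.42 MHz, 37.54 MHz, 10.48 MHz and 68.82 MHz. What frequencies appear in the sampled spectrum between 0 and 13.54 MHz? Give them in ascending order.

fs/2 = 13.54 MHz.
109.62 MHz mod fs = 1.3 MHz.
1.3 MHz ≤ fs/2 = 13.54 MHz, appears at 1.3 MHz.
35.42 MHz mod fs = 8.34 MHz.
8.34 MHz ≤ fs/2 = 13.54 MHz, appears at 8.34 MHz.
37.54 MHz mod fs = 10.46 MHz.
10.46 MHz ≤ fs/2 = 13.54 MHz, appears at 10.46 MHz.
10.48 MHz ≤ fs/2 = 13.54 MHz, passes unchanged.
68.82 MHz mod fs = 14.66 MHz.
14.66 MHz > fs/2 = 13.54 MHz, folds to fs − 14.66 MHz = 12.42 MHz.
Distinct values: {1.3 MHz, 8.34 MHz, 10.46 MHz, 10.48 MHz, 12.42 MHz}.

1.3 MHz, 8.34 MHz, 10.46 MHz, 10.48 MHz, 12.42 MHz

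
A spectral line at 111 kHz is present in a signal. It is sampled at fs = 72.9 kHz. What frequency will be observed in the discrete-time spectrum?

111 kHz mod fs = 38.1 kHz.
38.1 kHz > fs/2 = 36.45 kHz, folds to fs − 38.1 kHz = 34.8 kHz.

34.8 kHz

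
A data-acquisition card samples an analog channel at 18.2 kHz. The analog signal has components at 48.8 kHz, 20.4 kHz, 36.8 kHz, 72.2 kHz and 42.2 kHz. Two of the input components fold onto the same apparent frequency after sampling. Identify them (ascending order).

42.2 kHz, 48.8 kHz

fs/2 = 9.1 kHz.
48.8 kHz mod fs = 12.4 kHz.
12.4 kHz > fs/2 = 9.1 kHz, folds to fs − 12.4 kHz = 5.8 kHz.
20.4 kHz mod fs = 2.2 kHz.
2.2 kHz ≤ fs/2 = 9.1 kHz, appears at 2.2 kHz.
36.8 kHz mod fs = 0.4 kHz.
0.4 kHz ≤ fs/2 = 9.1 kHz, appears at 0.4 kHz.
72.2 kHz mod fs = 17.6 kHz.
17.6 kHz > fs/2 = 9.1 kHz, folds to fs − 17.6 kHz = 0.6 kHz.
42.2 kHz mod fs = 5.8 kHz.
5.8 kHz ≤ fs/2 = 9.1 kHz, appears at 5.8 kHz.
42.2 kHz and 48.8 kHz both map to 5.8 kHz.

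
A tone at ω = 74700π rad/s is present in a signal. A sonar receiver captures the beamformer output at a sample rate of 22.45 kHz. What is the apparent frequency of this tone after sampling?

ω = 74700π rad/s → f = ω/(2π) = 37350 Hz = 37.35 kHz.
37.35 kHz mod fs = 14.9 kHz.
14.9 kHz > fs/2 = 11.225 kHz, folds to fs − 14.9 kHz = 7.55 kHz.

7.55 kHz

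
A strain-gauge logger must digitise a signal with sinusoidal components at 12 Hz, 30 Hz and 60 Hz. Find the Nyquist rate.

Highest-frequency component: 60 Hz.
Nyquist rate = 2 × 60 Hz = 120 Hz.

120 Hz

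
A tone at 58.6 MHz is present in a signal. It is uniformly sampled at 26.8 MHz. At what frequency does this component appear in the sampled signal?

5 MHz

58.6 MHz mod fs = 5 MHz.
5 MHz ≤ fs/2 = 13.4 MHz, appears at 5 MHz.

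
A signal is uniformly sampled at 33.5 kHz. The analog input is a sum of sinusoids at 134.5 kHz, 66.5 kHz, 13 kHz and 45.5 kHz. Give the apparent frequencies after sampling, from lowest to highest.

fs/2 = 16.75 kHz.
134.5 kHz mod fs = 0.5 kHz.
0.5 kHz ≤ fs/2 = 16.75 kHz, appears at 0.5 kHz.
66.5 kHz mod fs = 33 kHz.
33 kHz > fs/2 = 16.75 kHz, folds to fs − 33 kHz = 0.5 kHz.
13 kHz ≤ fs/2 = 16.75 kHz, passes unchanged.
45.5 kHz mod fs = 12 kHz.
12 kHz ≤ fs/2 = 16.75 kHz, appears at 12 kHz.
Distinct values: {0.5 kHz, 12 kHz, 13 kHz}.

0.5 kHz, 12 kHz, 13 kHz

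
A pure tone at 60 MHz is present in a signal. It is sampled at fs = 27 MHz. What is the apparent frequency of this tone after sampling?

6 MHz

60 MHz mod fs = 6 MHz.
6 MHz ≤ fs/2 = 13.5 MHz, appears at 6 MHz.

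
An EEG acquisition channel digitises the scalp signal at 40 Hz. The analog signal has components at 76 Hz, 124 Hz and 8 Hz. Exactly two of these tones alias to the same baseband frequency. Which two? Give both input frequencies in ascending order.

fs/2 = 20 Hz.
76 Hz mod fs = 36 Hz.
36 Hz > fs/2 = 20 Hz, folds to fs − 36 Hz = 4 Hz.
124 Hz mod fs = 4 Hz.
4 Hz ≤ fs/2 = 20 Hz, appears at 4 Hz.
8 Hz ≤ fs/2 = 20 Hz, passes unchanged.
76 Hz and 124 Hz both map to 4 Hz.

76 Hz, 124 Hz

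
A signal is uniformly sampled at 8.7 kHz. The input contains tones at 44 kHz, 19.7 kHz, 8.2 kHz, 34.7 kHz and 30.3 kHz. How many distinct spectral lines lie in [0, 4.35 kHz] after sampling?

4

fs/2 = 4.35 kHz.
44 kHz mod fs = 0.5 kHz.
0.5 kHz ≤ fs/2 = 4.35 kHz, appears at 0.5 kHz.
19.7 kHz mod fs = 2.3 kHz.
2.3 kHz ≤ fs/2 = 4.35 kHz, appears at 2.3 kHz.
8.2 kHz > fs/2 = 4.35 kHz, folds to fs − 8.2 kHz = 0.5 kHz.
34.7 kHz mod fs = 8.6 kHz.
8.6 kHz > fs/2 = 4.35 kHz, folds to fs − 8.6 kHz = 0.1 kHz.
30.3 kHz mod fs = 4.2 kHz.
4.2 kHz ≤ fs/2 = 4.35 kHz, appears at 4.2 kHz.
Distinct values: {0.1 kHz, 0.5 kHz, 2.3 kHz, 4.2 kHz} → 4.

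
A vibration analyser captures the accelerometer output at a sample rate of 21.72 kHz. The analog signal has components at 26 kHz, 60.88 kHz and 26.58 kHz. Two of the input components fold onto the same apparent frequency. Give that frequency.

4.28 kHz

fs/2 = 10.86 kHz.
26 kHz mod fs = 4.28 kHz.
4.28 kHz ≤ fs/2 = 10.86 kHz, appears at 4.28 kHz.
60.88 kHz mod fs = 17.44 kHz.
17.44 kHz > fs/2 = 10.86 kHz, folds to fs − 17.44 kHz = 4.28 kHz.
26.58 kHz mod fs = 4.86 kHz.
4.86 kHz ≤ fs/2 = 10.86 kHz, appears at 4.86 kHz.
26 kHz and 60.88 kHz both map to 4.28 kHz.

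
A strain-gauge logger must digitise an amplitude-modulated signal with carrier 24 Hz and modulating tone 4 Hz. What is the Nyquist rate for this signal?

AM sidebands sit at fc ± fm = 20 Hz and 28 Hz.
Highest-frequency component: 28 Hz.
Nyquist rate = 2 × 28 Hz = 56 Hz.

56 Hz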